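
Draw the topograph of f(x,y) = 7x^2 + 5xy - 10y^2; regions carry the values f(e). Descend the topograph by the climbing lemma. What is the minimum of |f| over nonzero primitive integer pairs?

river: ρ → (-10,15,2)
river: ρ → (2,17,-2)
river: ρ → (-2,15,10)
river: ρ → (10,5,-7)
river: ρ → (-7,9,8)
river: ρ → (8,7,-8)
river: ρ → (-8,9,7)
river: ρ → (7,5,-10)
closes: descent 0, river 8
min |a| on river = 2

2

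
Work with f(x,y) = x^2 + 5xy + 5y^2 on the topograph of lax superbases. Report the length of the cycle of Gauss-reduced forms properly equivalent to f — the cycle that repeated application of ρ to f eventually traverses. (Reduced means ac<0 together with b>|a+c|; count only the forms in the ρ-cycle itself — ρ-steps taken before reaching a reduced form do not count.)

D = 5, ⌊√D⌋ = 2
descent: ρ → (5,5,1)
descent: ρ → (1,1,-1)  [lands on river]
river: ρ → (-1,1,1)
ρ-cycle length = 2 (tail of 2 descent steps not counted)

2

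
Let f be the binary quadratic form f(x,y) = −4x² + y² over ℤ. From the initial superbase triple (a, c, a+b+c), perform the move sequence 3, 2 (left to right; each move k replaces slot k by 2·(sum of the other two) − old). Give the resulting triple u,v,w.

start (-4,1,-3) = (f(1,0),f(0,1),f(1,1))
replace slot 3: 2·((-4)+1) − (-3) = -3 → (-4,1,-3)
replace slot 2: 2·((-4)+(-3)) − 1 = -15 → (-4,-15,-3)

-4,-15,-3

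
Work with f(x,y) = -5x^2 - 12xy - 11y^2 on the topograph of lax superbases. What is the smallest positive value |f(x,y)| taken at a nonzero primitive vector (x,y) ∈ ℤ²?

translate: b→2 (≡12 mod 10), so (5,12,11)→(5,2,4)
flip: (5,2,4)→(4,-2,5)
reduced (well bottom): (4,-2,5) with a≤c, −a<b≤a
well minimum |f| = |-4| = 4 (negative-definite)

4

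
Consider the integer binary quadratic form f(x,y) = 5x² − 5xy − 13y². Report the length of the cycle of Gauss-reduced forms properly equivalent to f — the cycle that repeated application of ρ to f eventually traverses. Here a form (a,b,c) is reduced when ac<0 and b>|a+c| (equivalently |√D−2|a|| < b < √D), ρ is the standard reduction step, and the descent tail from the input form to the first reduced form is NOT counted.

D = 285, ⌊√D⌋ = 16
descent: ρ → (-13,5,5)
descent: ρ → (5,15,-3)  [lands on river]
river: ρ → (-3,15,5)
ρ-cycle length = 2 (tail of 2 descent steps not counted)

2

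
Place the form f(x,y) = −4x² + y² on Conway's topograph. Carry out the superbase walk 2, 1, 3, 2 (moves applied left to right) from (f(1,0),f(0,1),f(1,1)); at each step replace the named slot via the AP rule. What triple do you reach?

start (-4,1,-3) = (f(1,0),f(0,1),f(1,1))
replace slot 2: 2·((-4)+(-3)) − 1 = -15 → (-4,-15,-3)
replace slot 1: 2·((-15)+(-3)) − (-4) = -32 → (-32,-15,-3)
replace slot 3: 2·((-32)+(-15)) − (-3) = -91 → (-32,-15,-91)
replace slot 2: 2·((-32)+(-91)) − (-15) = -231 → (-32,-231,-91)

-32,-231,-91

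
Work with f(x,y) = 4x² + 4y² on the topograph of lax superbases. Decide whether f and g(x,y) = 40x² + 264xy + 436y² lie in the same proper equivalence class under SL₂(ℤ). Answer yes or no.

D₁ = -64, D₂ = -64
f: reduced (well bottom): (4,0,4) with a≤c, −a<b≤a
g: translate: b→24 (≡264 mod 80), so (40,264,436)→(40,24,4)
g: flip: (40,24,4)→(4,-24,40)
g: translate: b→0 (≡-24 mod 8), so (4,-24,40)→(4,0,4)
g: reduced (well bottom): (4,0,4) with a≤c, −a<b≤a
reduced forms (4, 0, 4) vs (4, 0, 4) ⇒ equivalent

yes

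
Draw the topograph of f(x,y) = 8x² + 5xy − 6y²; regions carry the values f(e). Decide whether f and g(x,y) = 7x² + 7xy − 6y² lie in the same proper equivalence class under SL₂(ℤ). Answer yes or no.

D₁ = 217, D₂ = 217
river cycle of f (length 16): (-6, 7, 7), (7, 7, -6), (-6, 5, 8), (8, 11, -3), (-3, 13, 4), (4, 11, -6), (-6, 13, 2), (2, 11, -12), (-12, 13, 1), (1, 13, -12), … (6 more)
river cycle of g (length 16): (-6, 5, 8), (8, 11, -3), (-3, 13, 4), (4, 11, -6), (-6, 13, 2), (2, 11, -12), (-12, 13, 1), (1, 13, -12), (-12, 11, 2), (2, 13, -6), … (6 more)
cycles coincide ⇒ equivalent

yes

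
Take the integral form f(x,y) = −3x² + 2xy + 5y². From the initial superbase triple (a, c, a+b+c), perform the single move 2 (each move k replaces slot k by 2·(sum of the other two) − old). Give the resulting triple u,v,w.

start (-3,5,4) = (f(1,0),f(0,1),f(1,1))
replace slot 2: 2·((-3)+4) − 5 = -3 → (-3,-3,4)

-3,-3,4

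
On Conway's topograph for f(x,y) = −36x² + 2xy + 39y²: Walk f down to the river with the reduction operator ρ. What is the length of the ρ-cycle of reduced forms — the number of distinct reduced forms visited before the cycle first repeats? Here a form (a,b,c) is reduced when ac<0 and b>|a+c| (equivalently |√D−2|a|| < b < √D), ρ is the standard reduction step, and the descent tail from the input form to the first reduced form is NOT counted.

D = 5620, ⌊√D⌋ = 74
descent: ρ → (39,-2,-36)
descent: ρ → (-36,74,1)  [lands on river]
river: ρ → (1,74,-36)
river: ρ → (-36,70,5)
river: ρ → (5,70,-36)
ρ-cycle length = 4 (tail of 2 descent steps not counted)

4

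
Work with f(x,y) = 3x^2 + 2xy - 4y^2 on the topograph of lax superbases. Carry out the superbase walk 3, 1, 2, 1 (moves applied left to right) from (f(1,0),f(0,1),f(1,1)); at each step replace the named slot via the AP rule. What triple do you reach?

start (3,-4,1) = (f(1,0),f(0,1),f(1,1))
replace slot 3: 2·(3+(-4)) − 1 = -3 → (3,-4,-3)
replace slot 1: 2·((-4)+(-3)) − 3 = -17 → (-17,-4,-3)
replace slot 2: 2·((-17)+(-3)) − (-4) = -36 → (-17,-36,-3)
replace slot 1: 2·((-36)+(-3)) − (-17) = -61 → (-61,-36,-3)

-61,-36,-3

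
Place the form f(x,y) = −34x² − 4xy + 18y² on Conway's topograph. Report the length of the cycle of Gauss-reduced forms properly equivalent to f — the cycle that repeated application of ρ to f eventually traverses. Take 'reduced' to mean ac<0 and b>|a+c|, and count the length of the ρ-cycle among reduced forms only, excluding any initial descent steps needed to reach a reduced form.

D = 2464, ⌊√D⌋ = 49
descent: ρ → (18,40,-12)  [lands on river]
river: ρ → (-12,32,30)
river: ρ → (30,28,-14)
river: ρ → (-14,28,30)
river: ρ → (30,32,-12)
river: ρ → (-12,40,18)
river: ρ → (18,32,-20)
river: ρ → (-20,48,2)
river: ρ → (2,48,-20)
river: ρ → (-20,32,18)
ρ-cycle length = 10 (tail of 1 descent step not counted)

10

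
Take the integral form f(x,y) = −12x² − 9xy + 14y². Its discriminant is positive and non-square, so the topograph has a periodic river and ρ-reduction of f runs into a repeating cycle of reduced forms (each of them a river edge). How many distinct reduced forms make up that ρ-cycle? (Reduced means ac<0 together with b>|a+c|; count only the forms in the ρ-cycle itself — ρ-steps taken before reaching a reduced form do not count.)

D = 753, ⌊√D⌋ = 27
descent: ρ → (14,9,-12)  [lands on river]
river: ρ → (-12,15,11)
river: ρ → (11,7,-16)
river: ρ → (-16,25,2)
river: ρ → (2,27,-3)
river: ρ → (-3,27,2)
river: ρ → (2,25,-16)
river: ρ → (-16,7,11)
river: ρ → (11,15,-12)
river: ρ → (-12,9,14)
river: ρ → (14,19,-7)
river: ρ → (-7,23,8)
river: ρ → (8,25,-4)
river: ρ → (-4,23,14)
river: ρ → (14,5,-13)
river: ρ → (-13,21,6)
river: ρ → (6,27,-1)
river: ρ → (-1,27,6)
river: ρ → (6,21,-13)
river: ρ → (-13,5,14)
river: ρ → (14,23,-4)
river: ρ → (-4,25,8)
river: ρ → (8,23,-7)
river: ρ → (-7,19,14)
ρ-cycle length = 24 (tail of 1 descent step not counted)

24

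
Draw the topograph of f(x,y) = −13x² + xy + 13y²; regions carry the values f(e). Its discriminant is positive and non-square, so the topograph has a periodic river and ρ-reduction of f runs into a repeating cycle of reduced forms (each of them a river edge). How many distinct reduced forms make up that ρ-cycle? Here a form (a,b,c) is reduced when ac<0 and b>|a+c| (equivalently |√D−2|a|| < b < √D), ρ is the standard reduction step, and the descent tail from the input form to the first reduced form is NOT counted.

D = 677, ⌊√D⌋ = 26
river: ρ → (13,25,-1)
river: ρ → (-1,25,13)
river: ρ → (13,1,-13)
river: ρ → (-13,25,1)
river: ρ → (1,25,-13)
river: ρ → (-13,1,13)
ρ-cycle length = 6 (tail of 0 descent steps not counted)

6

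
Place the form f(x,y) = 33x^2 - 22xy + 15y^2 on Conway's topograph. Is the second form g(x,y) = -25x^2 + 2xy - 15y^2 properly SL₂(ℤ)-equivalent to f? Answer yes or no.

D₁ = -1496, D₂ = -1496
f: flip: (33,-22,15)→(15,22,33)
f: translate: b→-8 (≡22 mod 30), so (15,22,33)→(15,-8,26)
f: reduced (well bottom): (15,-8,26) with a≤c, −a<b≤a
g is negative-definite; reduce −g:
−g: flip: (25,-2,15)→(15,2,25)
−g: reduced (well bottom): (15,2,25) with a≤c, −a<b≤a
flip sign back: reduced form of g is (-15,-2,-25)
reduced forms (15, -8, 26) vs (-15, -2, -25) ⇒ inequivalent

no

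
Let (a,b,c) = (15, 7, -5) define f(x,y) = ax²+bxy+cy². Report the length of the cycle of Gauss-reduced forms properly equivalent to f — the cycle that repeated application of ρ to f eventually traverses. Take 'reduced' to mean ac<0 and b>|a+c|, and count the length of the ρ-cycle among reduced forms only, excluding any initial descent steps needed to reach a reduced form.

D = 349, ⌊√D⌋ = 18
descent: ρ → (-5,13,9)  [lands on river]
river: ρ → (9,5,-9)
river: ρ → (-9,13,5)
river: ρ → (5,17,-3)
river: ρ → (-3,13,15)
river: ρ → (15,17,-1)
river: ρ → (-1,17,15)
river: ρ → (15,13,-3)
river: ρ → (-3,17,5)
river: ρ → (5,13,-9)
river: ρ → (-9,5,9)
river: ρ → (9,13,-5)
river: ρ → (-5,17,3)
river: ρ → (3,13,-15)
river: ρ → (-15,17,1)
river: ρ → (1,17,-15)
river: ρ → (-15,13,3)
river: ρ → (3,17,-5)
ρ-cycle length = 18 (tail of 1 descent step not counted)

18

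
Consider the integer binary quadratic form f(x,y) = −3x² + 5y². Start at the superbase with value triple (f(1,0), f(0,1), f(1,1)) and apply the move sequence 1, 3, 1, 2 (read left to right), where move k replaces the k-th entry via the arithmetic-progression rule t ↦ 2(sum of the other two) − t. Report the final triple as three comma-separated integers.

start (-3,5,2) = (f(1,0),f(0,1),f(1,1))
replace slot 1: 2·(5+2) − (-3) = 17 → (17,5,2)
replace slot 3: 2·(17+5) − 2 = 42 → (17,5,42)
replace slot 1: 2·(5+42) − 17 = 77 → (77,5,42)
replace slot 2: 2·(77+42) − 5 = 233 → (77,233,42)

77,233,42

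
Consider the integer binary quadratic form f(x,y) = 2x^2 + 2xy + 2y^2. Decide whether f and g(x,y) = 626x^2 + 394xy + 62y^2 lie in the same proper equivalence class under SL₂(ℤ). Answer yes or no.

D₁ = -12, D₂ = -12
f: reduced (well bottom): (2,2,2) with a≤c, −a<b≤a
g: flip: (626,394,62)→(62,-394,626)
g: translate: b→-22 (≡-394 mod 124), so (62,-394,626)→(62,-22,2)
g: flip: (62,-22,2)→(2,22,62)
g: translate: b→2 (≡22 mod 4), so (2,22,62)→(2,2,2)
g: reduced (well bottom): (2,2,2) with a≤c, −a<b≤a
reduced forms (2, 2, 2) vs (2, 2, 2) ⇒ equivalent

yes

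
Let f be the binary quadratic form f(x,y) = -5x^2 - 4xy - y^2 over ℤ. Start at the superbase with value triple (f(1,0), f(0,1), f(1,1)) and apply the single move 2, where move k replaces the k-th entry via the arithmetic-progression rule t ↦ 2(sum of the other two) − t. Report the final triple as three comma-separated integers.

start (-5,-1,-10) = (f(1,0),f(0,1),f(1,1))
replace slot 2: 2·((-5)+(-10)) − (-1) = -29 → (-5,-29,-10)

-5,-29,-10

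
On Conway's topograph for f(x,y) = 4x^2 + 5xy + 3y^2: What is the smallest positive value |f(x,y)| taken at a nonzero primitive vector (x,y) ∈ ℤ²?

translate: b→-3 (≡5 mod 8), so (4,5,3)→(4,-3,2)
flip: (4,-3,2)→(2,3,4)
translate: b→-1 (≡3 mod 4), so (2,3,4)→(2,-1,3)
reduced (well bottom): (2,-1,3) with a≤c, −a<b≤a
well minimum = a = 2

2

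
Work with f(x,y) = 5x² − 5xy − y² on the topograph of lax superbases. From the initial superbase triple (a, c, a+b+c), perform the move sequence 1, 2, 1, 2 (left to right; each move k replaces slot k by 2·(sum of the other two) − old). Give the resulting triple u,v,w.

start (5,-1,-1) = (f(1,0),f(0,1),f(1,1))
replace slot 1: 2·((-1)+(-1)) − 5 = -9 → (-9,-1,-1)
replace slot 2: 2·((-9)+(-1)) − (-1) = -19 → (-9,-19,-1)
replace slot 1: 2·((-19)+(-1)) − (-9) = -31 → (-31,-19,-1)
replace slot 2: 2·((-31)+(-1)) − (-19) = -45 → (-31,-45,-1)

-31,-45,-1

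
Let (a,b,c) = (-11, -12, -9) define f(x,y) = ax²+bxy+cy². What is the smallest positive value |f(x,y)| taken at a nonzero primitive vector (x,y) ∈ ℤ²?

translate: b→-10 (≡12 mod 22), so (11,12,9)→(11,-10,8)
flip: (11,-10,8)→(8,10,11)
translate: b→-6 (≡10 mod 16), so (8,10,11)→(8,-6,9)
reduced (well bottom): (8,-6,9) with a≤c, −a<b≤a
well minimum |f| = |-8| = 8 (negative-definite)

8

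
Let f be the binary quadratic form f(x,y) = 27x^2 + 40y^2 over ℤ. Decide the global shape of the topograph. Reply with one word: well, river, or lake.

D = b²−4ac = 0² − 4·27·40 = -4320
D < 0 ⇒ definite ⇒ every region one sign ⇒ single well

well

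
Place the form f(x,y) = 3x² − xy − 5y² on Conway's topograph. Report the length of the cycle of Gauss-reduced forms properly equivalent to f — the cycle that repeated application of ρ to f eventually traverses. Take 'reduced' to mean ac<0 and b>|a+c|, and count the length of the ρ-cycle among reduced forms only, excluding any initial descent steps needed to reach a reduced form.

D = 61, ⌊√D⌋ = 7
descent: ρ → (-5,1,3)
descent: ρ → (3,5,-3)  [lands on river]
river: ρ → (-3,7,1)
river: ρ → (1,7,-3)
river: ρ → (-3,5,3)
river: ρ → (3,7,-1)
river: ρ → (-1,7,3)
ρ-cycle length = 6 (tail of 2 descent steps not counted)

6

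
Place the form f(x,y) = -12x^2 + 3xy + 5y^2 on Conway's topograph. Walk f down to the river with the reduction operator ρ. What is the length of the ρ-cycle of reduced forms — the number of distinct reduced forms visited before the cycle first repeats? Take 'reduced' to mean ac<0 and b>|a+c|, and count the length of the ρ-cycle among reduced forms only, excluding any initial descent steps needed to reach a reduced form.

D = 249, ⌊√D⌋ = 15
descent: ρ → (5,7,-10)  [lands on river]
river: ρ → (-10,13,2)
river: ρ → (2,15,-3)
river: ρ → (-3,15,2)
river: ρ → (2,13,-10)
river: ρ → (-10,7,5)
river: ρ → (5,13,-4)
river: ρ → (-4,11,8)
river: ρ → (8,5,-7)
river: ρ → (-7,9,6)
river: ρ → (6,15,-1)
river: ρ → (-1,15,6)
river: ρ → (6,9,-7)
river: ρ → (-7,5,8)
river: ρ → (8,11,-4)
river: ρ → (-4,13,5)
ρ-cycle length = 16 (tail of 1 descent step not counted)

16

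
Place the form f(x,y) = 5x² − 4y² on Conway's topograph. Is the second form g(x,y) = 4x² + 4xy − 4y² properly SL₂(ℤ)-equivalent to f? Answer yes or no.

D₁ = 80, D₂ = 80
river cycle of f (length 2): (-4, 8, 1), (1, 8, -4)
river cycle of g (length 2): (-4, 4, 4), (4, 4, -4)
cycles differ ⇒ inequivalent

no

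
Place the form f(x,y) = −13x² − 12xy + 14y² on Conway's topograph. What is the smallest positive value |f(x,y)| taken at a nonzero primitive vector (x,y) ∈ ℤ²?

descent: ρ → (14,12,-13)  [lands on river]
river: ρ → (-13,14,13)
river: ρ → (13,12,-14)
river: ρ → (-14,16,11)
river: ρ → (11,28,-2)
river: ρ → (-2,28,11)
river: ρ → (11,16,-14)
river: ρ → (-14,12,13)
river: ρ → (13,14,-13)
river: ρ → (-13,12,14)
river: ρ → (14,16,-11)
river: ρ → (-11,28,2)
river: ρ → (2,28,-11)
river: ρ → (-11,16,14)
closes: descent 1, river 14
min |a| on river = 2

2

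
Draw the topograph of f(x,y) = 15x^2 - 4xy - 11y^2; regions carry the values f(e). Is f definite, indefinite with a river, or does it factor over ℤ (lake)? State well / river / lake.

D = b²−4ac = (-4)² − 4·15·(-11) = 676
D = 26² is a perfect square ⇒ form factors over ℤ ⇒ lakes

lake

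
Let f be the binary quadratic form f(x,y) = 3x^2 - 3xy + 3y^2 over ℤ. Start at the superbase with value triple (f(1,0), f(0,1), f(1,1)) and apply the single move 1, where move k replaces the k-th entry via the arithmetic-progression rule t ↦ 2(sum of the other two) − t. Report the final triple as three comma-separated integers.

start (3,3,3) = (f(1,0),f(0,1),f(1,1))
replace slot 1: 2·(3+3) − 3 = 9 → (9,3,3)

9,3,3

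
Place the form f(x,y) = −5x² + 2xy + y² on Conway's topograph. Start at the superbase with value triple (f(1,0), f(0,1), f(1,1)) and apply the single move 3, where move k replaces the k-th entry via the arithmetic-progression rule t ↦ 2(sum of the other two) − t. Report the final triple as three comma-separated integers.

start (-5,1,-2) = (f(1,0),f(0,1),f(1,1))
replace slot 3: 2·((-5)+1) − (-2) = -6 → (-5,1,-6)

-5,1,-6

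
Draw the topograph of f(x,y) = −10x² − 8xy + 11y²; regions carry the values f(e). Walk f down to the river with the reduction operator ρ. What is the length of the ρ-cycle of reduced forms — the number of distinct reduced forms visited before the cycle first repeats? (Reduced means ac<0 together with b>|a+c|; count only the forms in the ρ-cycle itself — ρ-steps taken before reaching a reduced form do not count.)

D = 504, ⌊√D⌋ = 22
descent: ρ → (11,8,-10)  [lands on river]
river: ρ → (-10,12,9)
river: ρ → (9,6,-13)
river: ρ → (-13,20,2)
river: ρ → (2,20,-13)
river: ρ → (-13,6,9)
river: ρ → (9,12,-10)
river: ρ → (-10,8,11)
river: ρ → (11,14,-7)
river: ρ → (-7,14,11)
ρ-cycle length = 10 (tail of 1 descent step not counted)

10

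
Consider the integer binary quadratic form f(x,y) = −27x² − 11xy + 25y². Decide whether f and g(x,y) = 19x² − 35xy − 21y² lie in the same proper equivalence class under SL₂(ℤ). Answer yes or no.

D₁ = 2821, D₂ = 2821
river cycle of f (length 14): (25, 11, -27), (-27, 43, 9), (9, 47, -17), (-17, 21, 35), (35, 49, -3), (-3, 53, 1), (1, 53, -3), (-3, 49, 35), (35, 21, -17), (-17, 47, 9), … (4 more)
river cycle of g (length 16): (-21, 35, 19), (19, 41, -15), (-15, 49, 7), (7, 49, -15), (-15, 41, 19), (19, 35, -21), (-21, 49, 5), (5, 51, -11), (-11, 37, 33), (33, 29, -15), … (6 more)
cycles differ ⇒ inequivalent

no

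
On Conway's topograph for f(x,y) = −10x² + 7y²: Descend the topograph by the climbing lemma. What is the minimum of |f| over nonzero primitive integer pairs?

descent: ρ → (7,14,-3)  [lands on river]
river: ρ → (-3,16,2)
river: ρ → (2,16,-3)
river: ρ → (-3,14,7)
closes: descent 1, river 4
min |a| on river = 2

2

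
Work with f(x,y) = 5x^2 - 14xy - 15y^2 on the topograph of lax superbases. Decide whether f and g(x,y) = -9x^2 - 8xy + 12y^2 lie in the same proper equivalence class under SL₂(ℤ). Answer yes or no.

D₁ = 496, D₂ = 496
river cycle of f (length 16): (-15, 14, 5), (5, 16, -12), (-12, 8, 9), (9, 10, -11), (-11, 12, 8), (8, 20, -3), (-3, 22, 1), (1, 22, -3), (-3, 20, 8), (8, 12, -11), … (6 more)
river cycle of g (length 16): (12, 8, -9), (-9, 10, 11), (11, 12, -8), (-8, 20, 3), (3, 22, -1), (-1, 22, 3), (3, 20, -8), (-8, 12, 11), (11, 10, -9), (-9, 8, 12), … (6 more)
cycles differ ⇒ inequivalent

no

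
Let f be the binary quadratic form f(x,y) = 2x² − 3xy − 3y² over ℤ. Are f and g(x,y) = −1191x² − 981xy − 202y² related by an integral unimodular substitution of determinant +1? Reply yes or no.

D₁ = 33, D₂ = 33
river cycle of f (length 4): (-3, 3, 2), (2, 5, -1), (-1, 5, 2), (2, 3, -3)
river cycle of g (length 4): (2, 3, -3), (-3, 3, 2), (2, 5, -1), (-1, 5, 2)
cycles coincide ⇒ equivalent

yes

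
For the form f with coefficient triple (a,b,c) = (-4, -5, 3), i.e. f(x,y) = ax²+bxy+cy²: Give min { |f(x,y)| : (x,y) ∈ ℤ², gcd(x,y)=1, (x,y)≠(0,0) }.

descent: ρ → (3,5,-4)  [lands on river]
river: ρ → (-4,3,4)
river: ρ → (4,5,-3)
river: ρ → (-3,7,2)
river: ρ → (2,5,-6)
river: ρ → (-6,7,1)
river: ρ → (1,7,-6)
river: ρ → (-6,5,2)
river: ρ → (2,7,-3)
river: ρ → (-3,5,4)
river: ρ → (4,3,-4)
river: ρ → (-4,5,3)
river: ρ → (3,7,-2)
river: ρ → (-2,5,6)
river: ρ → (6,7,-1)
river: ρ → (-1,7,6)
river: ρ → (6,5,-2)
river: ρ → (-2,7,3)
closes: descent 1, river 18
min |a| on river = 1

1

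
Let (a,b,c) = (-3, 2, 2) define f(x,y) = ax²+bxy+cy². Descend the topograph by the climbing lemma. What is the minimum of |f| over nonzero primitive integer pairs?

river: ρ → (2,2,-3)
river: ρ → (-3,4,1)
river: ρ → (1,4,-3)
river: ρ → (-3,2,2)
closes: descent 0, river 4
min |a| on river = 1

1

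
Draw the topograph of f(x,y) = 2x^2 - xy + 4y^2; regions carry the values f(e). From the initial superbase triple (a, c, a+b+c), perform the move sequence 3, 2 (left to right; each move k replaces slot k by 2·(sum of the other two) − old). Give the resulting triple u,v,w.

start (2,4,5) = (f(1,0),f(0,1),f(1,1))
replace slot 3: 2·(2+4) − 5 = 7 → (2,4,7)
replace slot 2: 2·(2+7) − 4 = 14 → (2,14,7)

2,14,7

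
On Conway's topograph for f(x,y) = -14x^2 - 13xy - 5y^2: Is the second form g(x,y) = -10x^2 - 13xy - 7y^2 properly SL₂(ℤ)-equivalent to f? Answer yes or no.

D₁ = -111, D₂ = -111
f is negative-definite; reduce −f:
−f: flip: (14,13,5)→(5,-13,14)
−f: translate: b→-3 (≡-13 mod 10), so (5,-13,14)→(5,-3,6)
−f: reduced (well bottom): (5,-3,6) with a≤c, −a<b≤a
flip sign back: reduced form of f is (-5,3,-6)
g is negative-definite; reduce −g:
−g: translate: b→-7 (≡13 mod 20), so (10,13,7)→(10,-7,4)
−g: flip: (10,-7,4)→(4,7,10)
−g: translate: b→-1 (≡7 mod 8), so (4,7,10)→(4,-1,7)
−g: reduced (well bottom): (4,-1,7) with a≤c, −a<b≤a
flip sign back: reduced form of g is (-4,1,-7)
reduced forms (-5, 3, -6) vs (-4, 1, -7) ⇒ inequivalent

no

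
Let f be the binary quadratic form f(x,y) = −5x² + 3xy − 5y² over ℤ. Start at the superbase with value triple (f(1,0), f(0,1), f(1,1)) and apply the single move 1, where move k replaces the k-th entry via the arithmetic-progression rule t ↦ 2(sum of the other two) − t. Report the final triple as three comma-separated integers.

start (-5,-5,-7) = (f(1,0),f(0,1),f(1,1))
replace slot 1: 2·((-5)+(-7)) − (-5) = -19 → (-19,-5,-7)

-19,-5,-7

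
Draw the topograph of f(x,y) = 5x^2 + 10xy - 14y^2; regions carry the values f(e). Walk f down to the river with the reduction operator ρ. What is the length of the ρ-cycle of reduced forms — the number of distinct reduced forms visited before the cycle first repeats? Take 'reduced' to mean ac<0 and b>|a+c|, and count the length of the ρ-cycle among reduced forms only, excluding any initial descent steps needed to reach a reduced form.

D = 380, ⌊√D⌋ = 19
river: ρ → (-14,18,1)
river: ρ → (1,18,-14)
river: ρ → (-14,10,5)
river: ρ → (5,10,-14)
ρ-cycle length = 4 (tail of 0 descent steps not counted)

4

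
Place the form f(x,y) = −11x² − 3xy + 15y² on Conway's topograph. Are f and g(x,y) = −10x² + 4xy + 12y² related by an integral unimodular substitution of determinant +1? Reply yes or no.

D₁ = 669, D₂ = 496
discriminants differ ⇒ not SL₂(ℤ)-equivalent

no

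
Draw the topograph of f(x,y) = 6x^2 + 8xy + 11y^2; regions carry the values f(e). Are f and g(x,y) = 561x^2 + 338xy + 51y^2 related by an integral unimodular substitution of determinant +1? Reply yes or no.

D₁ = -200, D₂ = -200
f: translate: b→-4 (≡8 mod 12), so (6,8,11)→(6,-4,9)
f: reduced (well bottom): (6,-4,9) with a≤c, −a<b≤a
g: flip: (561,338,51)→(51,-338,561)
g: translate: b→-32 (≡-338 mod 102), so (51,-338,561)→(51,-32,6)
g: flip: (51,-32,6)→(6,32,51)
g: translate: b→-4 (≡32 mod 12), so (6,32,51)→(6,-4,9)
g: reduced (well bottom): (6,-4,9) with a≤c, −a<b≤a
reduced forms (6, -4, 9) vs (6, -4, 9) ⇒ equivalent

yes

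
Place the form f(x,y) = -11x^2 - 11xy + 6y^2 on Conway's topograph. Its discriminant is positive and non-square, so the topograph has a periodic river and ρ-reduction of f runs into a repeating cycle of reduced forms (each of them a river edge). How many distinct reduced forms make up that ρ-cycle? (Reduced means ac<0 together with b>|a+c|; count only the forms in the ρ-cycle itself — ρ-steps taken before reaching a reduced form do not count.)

D = 385, ⌊√D⌋ = 19
descent: ρ → (6,11,-11)  [lands on river]
river: ρ → (-11,11,6)
river: ρ → (6,13,-9)
river: ρ → (-9,5,10)
river: ρ → (10,15,-4)
river: ρ → (-4,17,6)
river: ρ → (6,19,-1)
river: ρ → (-1,19,6)
river: ρ → (6,17,-4)
river: ρ → (-4,15,10)
river: ρ → (10,5,-9)
river: ρ → (-9,13,6)
ρ-cycle length = 12 (tail of 1 descent step not counted)

12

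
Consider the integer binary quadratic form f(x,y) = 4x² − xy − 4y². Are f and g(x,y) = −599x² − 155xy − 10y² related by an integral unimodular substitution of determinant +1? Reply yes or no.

D₁ = 65, D₂ = 65
river cycle of f (length 6): (-4, 1, 4), (4, 7, -1), (-1, 7, 4), (4, 1, -4), (-4, 7, 1), (1, 7, -4)
river cycle of g (length 6): (1, 7, -4), (-4, 1, 4), (4, 7, -1), (-1, 7, 4), (4, 1, -4), (-4, 7, 1)
cycles coincide ⇒ equivalent

yes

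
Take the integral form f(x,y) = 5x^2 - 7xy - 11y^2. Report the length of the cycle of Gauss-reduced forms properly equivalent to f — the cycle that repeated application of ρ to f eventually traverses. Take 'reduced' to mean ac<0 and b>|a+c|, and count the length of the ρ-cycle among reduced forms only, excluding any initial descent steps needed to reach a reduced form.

D = 269, ⌊√D⌋ = 16
descent: ρ → (-11,7,5)  [lands on river]
river: ρ → (5,13,-5)
river: ρ → (-5,7,11)
river: ρ → (11,15,-1)
river: ρ → (-1,15,11)
river: ρ → (11,7,-5)
river: ρ → (-5,13,5)
river: ρ → (5,7,-11)
river: ρ → (-11,15,1)
river: ρ → (1,15,-11)
ρ-cycle length = 10 (tail of 1 descent step not counted)

10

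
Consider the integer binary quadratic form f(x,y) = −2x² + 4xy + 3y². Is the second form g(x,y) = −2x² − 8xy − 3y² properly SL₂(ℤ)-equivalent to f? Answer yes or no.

D₁ = 40, D₂ = 40
river cycle of f (length 6): (3, 2, -3), (-3, 4, 2), (2, 4, -3), (-3, 2, 3), (3, 4, -2), (-2, 4, 3)
river cycle of g (length 6): (-3, 2, 3), (3, 4, -2), (-2, 4, 3), (3, 2, -3), (-3, 4, 2), (2, 4, -3)
cycles coincide ⇒ equivalent

yes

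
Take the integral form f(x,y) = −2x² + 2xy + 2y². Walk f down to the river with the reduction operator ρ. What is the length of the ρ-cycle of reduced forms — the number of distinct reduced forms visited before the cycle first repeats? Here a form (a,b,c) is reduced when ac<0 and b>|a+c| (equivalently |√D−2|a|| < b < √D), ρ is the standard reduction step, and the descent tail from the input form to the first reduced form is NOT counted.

D = 20, ⌊√D⌋ = 4
river: ρ → (2,2,-2)
river: ρ → (-2,2,2)
ρ-cycle length = 2 (tail of 0 descent steps not counted)

2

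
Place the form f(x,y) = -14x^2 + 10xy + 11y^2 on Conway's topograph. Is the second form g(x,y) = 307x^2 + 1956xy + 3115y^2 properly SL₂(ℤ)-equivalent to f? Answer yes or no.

D₁ = 716, D₂ = 716
river cycle of f (length 14): (11, 12, -13), (-13, 14, 10), (10, 26, -1), (-1, 26, 10), (10, 14, -13), (-13, 12, 11), (11, 10, -14), (-14, 18, 7), (7, 24, -5), (-5, 26, 2), … (4 more)
river cycle of g (length 14): (10, 26, -1), (-1, 26, 10), (10, 14, -13), (-13, 12, 11), (11, 10, -14), (-14, 18, 7), (7, 24, -5), (-5, 26, 2), (2, 26, -5), (-5, 24, 7), … (4 more)
cycles coincide ⇒ equivalent

yes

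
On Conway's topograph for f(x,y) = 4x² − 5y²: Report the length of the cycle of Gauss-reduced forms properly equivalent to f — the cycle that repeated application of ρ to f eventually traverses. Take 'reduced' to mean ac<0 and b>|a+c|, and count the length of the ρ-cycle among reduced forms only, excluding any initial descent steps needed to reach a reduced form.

D = 80, ⌊√D⌋ = 8
descent: ρ → (-5,0,4)
descent: ρ → (4,8,-1)  [lands on river]
river: ρ → (-1,8,4)
ρ-cycle length = 2 (tail of 2 descent steps not counted)

2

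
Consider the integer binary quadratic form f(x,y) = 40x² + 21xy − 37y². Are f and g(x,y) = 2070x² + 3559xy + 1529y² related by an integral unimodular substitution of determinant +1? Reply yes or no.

D₁ = 6361, D₂ = 6361
river cycle of f (length 238): (-37, 53, 24), (24, 43, -47), (-47, 51, 20), (20, 69, -20), (-20, 51, 47), (47, 43, -24), (-24, 53, 37), (37, 21, -40), (-40, 59, 18), (18, 49, -55), … (228 more)
river cycle of g (length 238): (40, 21, -37), (-37, 53, 24), (24, 43, -47), (-47, 51, 20), (20, 69, -20), (-20, 51, 47), (47, 43, -24), (-24, 53, 37), (37, 21, -40), (-40, 59, 18), … (228 more)
cycles coincide ⇒ equivalent

yes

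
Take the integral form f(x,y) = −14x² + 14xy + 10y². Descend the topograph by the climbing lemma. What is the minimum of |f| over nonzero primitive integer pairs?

river: ρ → (10,26,-2)
river: ρ → (-2,26,10)
river: ρ → (10,14,-14)
river: ρ → (-14,14,10)
closes: descent 0, river 4
min |a| on river = 2

2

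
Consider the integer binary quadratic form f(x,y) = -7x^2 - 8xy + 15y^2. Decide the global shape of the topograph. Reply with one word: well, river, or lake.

D = b²−4ac = (-8)² − 4·(-7)·15 = 484
D = 22² is a perfect square ⇒ form factors over ℤ ⇒ lakes

lake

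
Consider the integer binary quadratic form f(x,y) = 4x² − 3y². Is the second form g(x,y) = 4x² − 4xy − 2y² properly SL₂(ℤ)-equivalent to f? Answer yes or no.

D₁ = 48, D₂ = 48
river cycle of f (length 2): (-3, 6, 1), (1, 6, -3)
river cycle of g (length 2): (-2, 4, 4), (4, 4, -2)
cycles differ ⇒ inequivalent

no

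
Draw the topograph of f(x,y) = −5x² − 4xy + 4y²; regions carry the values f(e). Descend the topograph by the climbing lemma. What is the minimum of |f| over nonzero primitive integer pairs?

descent: ρ → (4,4,-5)  [lands on river]
river: ρ → (-5,6,3)
river: ρ → (3,6,-5)
river: ρ → (-5,4,4)
closes: descent 1, river 4
min |a| on river = 3

3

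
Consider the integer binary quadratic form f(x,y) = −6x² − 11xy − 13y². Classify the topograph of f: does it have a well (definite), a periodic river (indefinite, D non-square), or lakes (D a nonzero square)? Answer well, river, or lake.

D = b²−4ac = (-11)² − 4·(-6)·(-13) = -191
D < 0 ⇒ definite ⇒ every region one sign ⇒ single well

well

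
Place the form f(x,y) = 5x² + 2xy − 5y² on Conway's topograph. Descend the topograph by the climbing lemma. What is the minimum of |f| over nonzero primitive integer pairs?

river: ρ → (-5,8,2)
river: ρ → (2,8,-5)
river: ρ → (-5,2,5)
river: ρ → (5,8,-2)
river: ρ → (-2,8,5)
river: ρ → (5,2,-5)
closes: descent 0, river 6
min |a| on river = 2

2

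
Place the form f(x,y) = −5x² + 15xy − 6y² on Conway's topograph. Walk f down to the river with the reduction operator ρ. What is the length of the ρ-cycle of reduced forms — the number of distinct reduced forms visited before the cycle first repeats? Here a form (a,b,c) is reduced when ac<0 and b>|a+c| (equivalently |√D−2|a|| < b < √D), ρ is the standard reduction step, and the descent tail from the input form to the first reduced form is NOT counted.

D = 105, ⌊√D⌋ = 10
descent: ρ → (-6,9,1)  [lands on river]
river: ρ → (1,9,-6)
river: ρ → (-6,3,4)
river: ρ → (4,5,-5)
river: ρ → (-5,5,4)
river: ρ → (4,3,-6)
ρ-cycle length = 6 (tail of 1 descent step not counted)

6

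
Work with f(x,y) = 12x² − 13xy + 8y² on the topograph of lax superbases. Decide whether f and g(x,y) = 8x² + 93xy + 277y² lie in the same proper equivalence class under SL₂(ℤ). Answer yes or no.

D₁ = -215, D₂ = -215
f: translate: b→11 (≡-13 mod 24), so (12,-13,8)→(12,11,7)
f: flip: (12,11,7)→(7,-11,12)
f: translate: b→3 (≡-11 mod 14), so (7,-11,12)→(7,3,8)
f: reduced (well bottom): (7,3,8) with a≤c, −a<b≤a
g: translate: b→-3 (≡93 mod 16), so (8,93,277)→(8,-3,7)
g: flip: (8,-3,7)→(7,3,8)
g: reduced (well bottom): (7,3,8) with a≤c, −a<b≤a
reduced forms (7, 3, 8) vs (7, 3, 8) ⇒ equivalent

yes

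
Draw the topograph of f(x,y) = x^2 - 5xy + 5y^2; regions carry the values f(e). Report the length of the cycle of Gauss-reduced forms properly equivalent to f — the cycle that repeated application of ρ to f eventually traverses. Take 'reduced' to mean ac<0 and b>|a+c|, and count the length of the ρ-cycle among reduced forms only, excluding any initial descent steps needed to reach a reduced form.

D = 5, ⌊√D⌋ = 2
descent: ρ → (5,5,1)
descent: ρ → (1,1,-1)  [lands on river]
river: ρ → (-1,1,1)
ρ-cycle length = 2 (tail of 2 descent steps not counted)

2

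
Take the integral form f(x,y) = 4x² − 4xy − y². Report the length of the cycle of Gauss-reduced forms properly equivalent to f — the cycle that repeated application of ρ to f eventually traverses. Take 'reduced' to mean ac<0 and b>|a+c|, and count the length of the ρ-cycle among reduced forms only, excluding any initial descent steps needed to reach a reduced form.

D = 32, ⌊√D⌋ = 5
descent: ρ → (-1,4,4)  [lands on river]
river: ρ → (4,4,-1)
ρ-cycle length = 2 (tail of 1 descent step not counted)

2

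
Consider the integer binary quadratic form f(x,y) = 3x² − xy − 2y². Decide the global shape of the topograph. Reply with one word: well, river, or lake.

D = b²−4ac = (-1)² − 4·3·(-2) = 25
D = 5² is a perfect square ⇒ form factors over ℤ ⇒ lakes

lake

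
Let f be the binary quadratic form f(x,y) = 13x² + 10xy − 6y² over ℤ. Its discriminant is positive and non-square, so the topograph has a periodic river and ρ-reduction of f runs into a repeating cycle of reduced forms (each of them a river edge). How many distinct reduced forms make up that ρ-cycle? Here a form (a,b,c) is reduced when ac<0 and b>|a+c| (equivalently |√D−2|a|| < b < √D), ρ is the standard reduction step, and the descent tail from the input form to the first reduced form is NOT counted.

D = 412, ⌊√D⌋ = 20
river: ρ → (-6,14,9)
river: ρ → (9,4,-11)
river: ρ → (-11,18,2)
river: ρ → (2,18,-11)
river: ρ → (-11,4,9)
river: ρ → (9,14,-6)
river: ρ → (-6,10,13)
river: ρ → (13,16,-3)
river: ρ → (-3,20,1)
river: ρ → (1,20,-3)
river: ρ → (-3,16,13)
river: ρ → (13,10,-6)
ρ-cycle length = 12 (tail of 0 descent steps not counted)

12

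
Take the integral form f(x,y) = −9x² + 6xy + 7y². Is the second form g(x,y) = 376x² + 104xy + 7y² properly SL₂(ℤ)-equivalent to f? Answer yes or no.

D₁ = 288, D₂ = 288
river cycle of f (length 6): (7, 8, -8), (-8, 8, 7), (7, 6, -9), (-9, 12, 4), (4, 12, -9), (-9, 6, 7)
river cycle of g (length 6): (7, 8, -8), (-8, 8, 7), (7, 6, -9), (-9, 12, 4), (4, 12, -9), (-9, 6, 7)
cycles coincide ⇒ equivalent

yes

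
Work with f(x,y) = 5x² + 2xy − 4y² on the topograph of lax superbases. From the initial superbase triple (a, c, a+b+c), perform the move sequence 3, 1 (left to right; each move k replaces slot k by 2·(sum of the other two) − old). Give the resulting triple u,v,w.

start (5,-4,3) = (f(1,0),f(0,1),f(1,1))
replace slot 3: 2·(5+(-4)) − 3 = -1 → (5,-4,-1)
replace slot 1: 2·((-4)+(-1)) − 5 = -15 → (-15,-4,-1)

-15,-4,-1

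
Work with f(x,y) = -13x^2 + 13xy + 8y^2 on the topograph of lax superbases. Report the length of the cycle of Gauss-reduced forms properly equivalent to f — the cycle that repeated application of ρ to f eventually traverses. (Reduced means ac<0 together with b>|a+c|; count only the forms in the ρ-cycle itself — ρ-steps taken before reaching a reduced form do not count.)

D = 585, ⌊√D⌋ = 24
river: ρ → (8,19,-7)
river: ρ → (-7,23,2)
river: ρ → (2,21,-18)
river: ρ → (-18,15,5)
river: ρ → (5,15,-18)
river: ρ → (-18,21,2)
river: ρ → (2,23,-7)
river: ρ → (-7,19,8)
river: ρ → (8,13,-13)
river: ρ → (-13,13,8)
ρ-cycle length = 10 (tail of 0 descent steps not counted)

10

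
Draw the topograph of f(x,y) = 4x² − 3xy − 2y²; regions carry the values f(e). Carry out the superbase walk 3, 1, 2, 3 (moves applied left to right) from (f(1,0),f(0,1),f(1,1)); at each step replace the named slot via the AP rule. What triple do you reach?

start (4,-2,-1) = (f(1,0),f(0,1),f(1,1))
replace slot 3: 2·(4+(-2)) − (-1) = 5 → (4,-2,5)
replace slot 1: 2·((-2)+5) − 4 = 2 → (2,-2,5)
replace slot 2: 2·(2+5) − (-2) = 16 → (2,16,5)
replace slot 3: 2·(2+16) − 5 = 31 → (2,16,31)

2,16,31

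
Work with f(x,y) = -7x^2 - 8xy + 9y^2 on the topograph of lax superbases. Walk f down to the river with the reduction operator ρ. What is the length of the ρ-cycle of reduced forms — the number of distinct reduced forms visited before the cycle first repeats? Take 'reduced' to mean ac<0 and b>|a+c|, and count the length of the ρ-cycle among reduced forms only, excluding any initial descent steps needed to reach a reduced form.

D = 316, ⌊√D⌋ = 17
descent: ρ → (9,8,-7)  [lands on river]
river: ρ → (-7,6,10)
river: ρ → (10,14,-3)
river: ρ → (-3,16,5)
river: ρ → (5,14,-6)
river: ρ → (-6,10,9)
ρ-cycle length = 6 (tail of 1 descent step not counted)

6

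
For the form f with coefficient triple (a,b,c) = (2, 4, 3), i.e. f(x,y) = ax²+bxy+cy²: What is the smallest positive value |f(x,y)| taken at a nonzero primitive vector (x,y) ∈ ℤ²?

translate: b→0 (≡4 mod 4), so (2,4,3)→(2,0,1)
flip: (2,0,1)→(1,0,2)
reduced (well bottom): (1,0,2) with a≤c, −a<b≤a
well minimum = a = 1

1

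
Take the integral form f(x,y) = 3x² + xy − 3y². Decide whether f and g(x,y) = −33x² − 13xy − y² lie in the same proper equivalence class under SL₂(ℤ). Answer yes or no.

D₁ = 37, D₂ = 37
river cycle of f (length 6): (-3, 5, 1), (1, 5, -3), (-3, 1, 3), (3, 5, -1), (-1, 5, 3), (3, 1, -3)
river cycle of g (length 6): (-1, 5, 3), (3, 1, -3), (-3, 5, 1), (1, 5, -3), (-3, 1, 3), (3, 5, -1)
cycles coincide ⇒ equivalent

yes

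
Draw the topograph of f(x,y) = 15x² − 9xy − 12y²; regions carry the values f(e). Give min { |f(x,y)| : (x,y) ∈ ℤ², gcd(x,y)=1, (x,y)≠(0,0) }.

descent: ρ → (-12,9,15)  [lands on river]
river: ρ → (15,21,-6)
river: ρ → (-6,27,3)
river: ρ → (3,27,-6)
river: ρ → (-6,21,15)
river: ρ → (15,9,-12)
river: ρ → (-12,15,12)
river: ρ → (12,9,-15)
river: ρ → (-15,21,6)
river: ρ → (6,27,-3)
river: ρ → (-3,27,6)
river: ρ → (6,21,-15)
river: ρ → (-15,9,12)
river: ρ → (12,15,-12)
closes: descent 1, river 14
min |a| on river = 3

3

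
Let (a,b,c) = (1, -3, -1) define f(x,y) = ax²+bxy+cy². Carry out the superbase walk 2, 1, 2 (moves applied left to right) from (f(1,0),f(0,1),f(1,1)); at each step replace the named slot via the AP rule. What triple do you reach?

start (1,-1,-3) = (f(1,0),f(0,1),f(1,1))
replace slot 2: 2·(1+(-3)) − (-1) = -3 → (1,-3,-3)
replace slot 1: 2·((-3)+(-3)) − 1 = -13 → (-13,-3,-3)
replace slot 2: 2·((-13)+(-3)) − (-3) = -29 → (-13,-29,-3)

-13,-29,-3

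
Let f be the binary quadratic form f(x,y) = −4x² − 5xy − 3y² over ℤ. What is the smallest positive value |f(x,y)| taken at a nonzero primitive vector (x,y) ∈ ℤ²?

translate: b→-3 (≡5 mod 8), so (4,5,3)→(4,-3,2)
flip: (4,-3,2)→(2,3,4)
translate: b→-1 (≡3 mod 4), so (2,3,4)→(2,-1,3)
reduced (well bottom): (2,-1,3) with a≤c, −a<b≤a
well minimum |f| = |-2| = 2 (negative-definite)

2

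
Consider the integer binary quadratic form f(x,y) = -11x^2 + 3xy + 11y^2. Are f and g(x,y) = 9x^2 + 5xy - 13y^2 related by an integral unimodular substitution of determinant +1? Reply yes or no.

D₁ = 493, D₂ = 493
river cycle of f (length 10): (11, 19, -3), (-3, 17, 17), (17, 17, -3), (-3, 19, 11), (11, 3, -11), (-11, 19, 3), (3, 17, -17), (-17, 17, 3), (3, 19, -11), (-11, 3, 11)
river cycle of g (length 10): (-13, 21, 1), (1, 21, -13), (-13, 5, 9), (9, 13, -9), (-9, 5, 13), (13, 21, -1), (-1, 21, 13), (13, 5, -9), (-9, 13, 9), (9, 5, -13)
cycles differ ⇒ inequivalent

no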